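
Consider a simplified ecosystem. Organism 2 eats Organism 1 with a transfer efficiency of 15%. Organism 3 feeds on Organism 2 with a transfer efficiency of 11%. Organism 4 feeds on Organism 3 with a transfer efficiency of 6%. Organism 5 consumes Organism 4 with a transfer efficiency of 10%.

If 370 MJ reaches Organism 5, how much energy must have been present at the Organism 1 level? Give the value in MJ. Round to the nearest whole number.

Cumulative transfer efficiency: 0.15 × 0.11 × 0.06 × 0.1 = 0.000099
Organism 1 energy = 370 / 0.000099 = 3737374 MJ

3737374 MJ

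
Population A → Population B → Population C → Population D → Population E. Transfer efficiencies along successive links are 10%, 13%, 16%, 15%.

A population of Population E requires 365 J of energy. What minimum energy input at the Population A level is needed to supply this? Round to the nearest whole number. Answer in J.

1169872 J

Cumulative transfer efficiency: 0.1 × 0.13 × 0.16 × 0.15 = 0.000312
Population A energy = 365 / 0.000312 = 1169872 J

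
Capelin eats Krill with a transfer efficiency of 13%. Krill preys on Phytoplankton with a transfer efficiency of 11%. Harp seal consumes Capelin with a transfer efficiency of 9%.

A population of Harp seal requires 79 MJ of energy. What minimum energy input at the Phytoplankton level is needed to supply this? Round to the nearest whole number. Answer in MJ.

61383 MJ

Cumulative transfer efficiency: 0.11 × 0.13 × 0.09 = 0.001287
Phytoplankton energy = 79 / 0.001287 = 61383 MJ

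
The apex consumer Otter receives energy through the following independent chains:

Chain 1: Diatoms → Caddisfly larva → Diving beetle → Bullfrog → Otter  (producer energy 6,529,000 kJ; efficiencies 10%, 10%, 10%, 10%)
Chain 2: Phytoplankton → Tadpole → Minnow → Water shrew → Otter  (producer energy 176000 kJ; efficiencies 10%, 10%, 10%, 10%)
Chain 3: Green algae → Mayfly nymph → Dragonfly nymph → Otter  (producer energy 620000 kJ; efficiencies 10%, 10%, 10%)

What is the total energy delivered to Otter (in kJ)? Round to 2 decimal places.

1290.50 kJ

Chain 1: 6529000 × 0.1 × 0.1 × 0.1 × 0.1 = 652.9 kJ
Chain 2: 176000 × 0.1 × 0.1 × 0.1 × 0.1 = 17.6 kJ
Chain 3: 620000 × 0.1 × 0.1 × 0.1 = 620 kJ
Total at Otter: 652.9 + 17.6 + 620 = 1290.5 kJ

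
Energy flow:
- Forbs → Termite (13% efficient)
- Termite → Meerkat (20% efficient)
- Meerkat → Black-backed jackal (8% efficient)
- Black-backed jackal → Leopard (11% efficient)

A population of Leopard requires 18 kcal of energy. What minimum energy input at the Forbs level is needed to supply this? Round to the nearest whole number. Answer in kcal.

78671 kcal

Cumulative transfer efficiency: 0.13 × 0.2 × 0.08 × 0.11 = 0.0002288
Forbs energy = 18 / 0.0002288 = 78671 kcal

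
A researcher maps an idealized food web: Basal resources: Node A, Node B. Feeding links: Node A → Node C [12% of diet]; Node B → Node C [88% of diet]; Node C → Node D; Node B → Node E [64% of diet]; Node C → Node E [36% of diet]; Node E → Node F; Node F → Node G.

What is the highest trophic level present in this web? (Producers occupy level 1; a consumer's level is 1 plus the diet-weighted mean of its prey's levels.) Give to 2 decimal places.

Node C: 1 + (0.12×1 + 0.88×1) = 2
Node D: 1 + 2 = 3
Node E: 1 + (0.64×1 + 0.36×2) = 2.36
Node F: 1 + 2.36 = 3.36
Node G: 1 + 3.36 = 4.36

4.36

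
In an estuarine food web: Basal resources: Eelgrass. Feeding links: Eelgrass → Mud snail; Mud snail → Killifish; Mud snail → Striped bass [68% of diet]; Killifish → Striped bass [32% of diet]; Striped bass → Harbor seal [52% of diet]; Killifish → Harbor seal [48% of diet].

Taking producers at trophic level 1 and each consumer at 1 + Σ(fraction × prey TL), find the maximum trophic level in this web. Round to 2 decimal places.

4.17

Mud snail: 1 + 1 = 2
Killifish: 1 + 2 = 3
Striped bass: 1 + (0.68×2 + 0.32×3) = 3.32
Harbor seal: 1 + (0.52×3.32 + 0.48×3) = 4.1664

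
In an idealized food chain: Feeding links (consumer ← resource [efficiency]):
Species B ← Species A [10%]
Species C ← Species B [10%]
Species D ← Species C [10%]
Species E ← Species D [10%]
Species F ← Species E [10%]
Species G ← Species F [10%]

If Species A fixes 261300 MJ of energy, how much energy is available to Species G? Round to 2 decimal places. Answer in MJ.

Species B: 261300 × 0.1 = 26130 MJ
Species C: 26130 × 0.1 = 2613 MJ
Species D: 2613 × 0.1 = 261.3 MJ
Species E: 261.3 × 0.1 = 26.13 MJ
Species F: 26.13 × 0.1 = 2.613 MJ
Species G: 2.613 × 0.1 = 0.2613 MJ

0.26 MJ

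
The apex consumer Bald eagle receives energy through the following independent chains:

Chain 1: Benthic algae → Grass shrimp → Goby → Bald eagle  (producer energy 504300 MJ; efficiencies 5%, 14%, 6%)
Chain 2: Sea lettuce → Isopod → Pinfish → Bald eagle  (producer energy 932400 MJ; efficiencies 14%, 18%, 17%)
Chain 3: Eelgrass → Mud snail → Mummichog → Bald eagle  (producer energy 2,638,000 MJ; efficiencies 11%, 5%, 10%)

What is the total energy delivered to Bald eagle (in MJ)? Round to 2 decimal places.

Chain 1: 504300 × 0.05 × 0.14 × 0.06 = 211.806 MJ
Chain 2: 932400 × 0.14 × 0.18 × 0.17 = 3994.4016 MJ
Chain 3: 2638000 × 0.11 × 0.05 × 0.1 = 1450.9 MJ
Total at Bald eagle: 211.806 + 3994.4016 + 1450.9 = 5657.1076 MJ

5657.11 MJ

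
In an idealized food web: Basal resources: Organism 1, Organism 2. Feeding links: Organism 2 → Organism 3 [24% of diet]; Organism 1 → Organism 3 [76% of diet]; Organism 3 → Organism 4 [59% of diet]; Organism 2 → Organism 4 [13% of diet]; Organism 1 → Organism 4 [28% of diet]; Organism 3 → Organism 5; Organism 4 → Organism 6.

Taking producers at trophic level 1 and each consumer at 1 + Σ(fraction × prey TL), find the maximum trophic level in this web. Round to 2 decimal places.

3.59

Organism 3: 1 + (0.24×1 + 0.76×1) = 2
Organism 4: 1 + (0.59×2 + 0.13×1 + 0.28×1) = 2.59
Organism 5: 1 + 2 = 3
Organism 6: 1 + 2.59 = 3.59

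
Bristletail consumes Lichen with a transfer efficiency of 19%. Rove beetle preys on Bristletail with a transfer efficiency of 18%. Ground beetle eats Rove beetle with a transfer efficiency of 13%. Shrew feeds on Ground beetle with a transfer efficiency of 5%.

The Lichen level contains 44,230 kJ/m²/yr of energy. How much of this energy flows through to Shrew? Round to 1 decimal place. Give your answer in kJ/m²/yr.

Bristletail: 44230 × 0.19 = 8403.7 kJ/m²/yr
Rove beetle: 8403.7 × 0.18 = 1512.666 kJ/m²/yr
Ground beetle: 1512.666 × 0.13 = 196.64658 kJ/m²/yr
Shrew: 196.64658 × 0.05 = 9.832329 kJ/m²/yr

9.8 kJ/m²/yr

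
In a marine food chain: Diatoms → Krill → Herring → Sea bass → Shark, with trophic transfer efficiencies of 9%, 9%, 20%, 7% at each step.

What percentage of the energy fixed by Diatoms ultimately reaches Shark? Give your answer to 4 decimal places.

0.0113%

Product of link efficiencies: 0.09 × 0.09 × 0.2 × 0.07 = 0.0001134
As a percentage: 0.0001134 × 100 = 0.0113%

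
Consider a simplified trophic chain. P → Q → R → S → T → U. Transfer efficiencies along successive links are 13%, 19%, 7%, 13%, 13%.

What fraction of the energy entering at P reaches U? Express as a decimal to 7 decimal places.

0.0000292

Product of link efficiencies: 0.13 × 0.19 × 0.07 × 0.13 × 0.13 = 0.0000292201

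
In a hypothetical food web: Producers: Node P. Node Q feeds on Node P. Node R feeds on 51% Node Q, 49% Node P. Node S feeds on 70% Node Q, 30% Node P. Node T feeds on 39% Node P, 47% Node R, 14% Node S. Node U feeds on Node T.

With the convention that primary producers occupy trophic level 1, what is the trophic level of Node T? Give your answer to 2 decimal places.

Node Q: 1 + 1 = 2
Node R: 1 + (0.51×2 + 0.49×1) = 2.51
Node S: 1 + (0.7×2 + 0.3×1) = 2.7
Node T: 1 + (0.39×1 + 0.47×2.51 + 0.14×2.7) = 2.9477
Node U: 1 + 2.9477 = 3.9477

2.95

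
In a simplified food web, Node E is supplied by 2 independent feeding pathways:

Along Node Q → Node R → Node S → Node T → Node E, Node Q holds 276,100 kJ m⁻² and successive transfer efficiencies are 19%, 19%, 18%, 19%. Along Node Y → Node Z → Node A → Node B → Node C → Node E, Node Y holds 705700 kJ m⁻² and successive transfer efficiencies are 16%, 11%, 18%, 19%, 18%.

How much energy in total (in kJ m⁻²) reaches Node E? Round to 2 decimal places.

417.34 kJ m⁻²

Via Node Q: 276100 × 0.19 × 0.19 × 0.18 × 0.19 = 340.878582 kJ m⁻²
Via Node Y: 705700 × 0.16 × 0.11 × 0.18 × 0.19 × 0.18 = 76.45948992 kJ m⁻²
Total at Node E: 340.878582 + 76.45948992 = 417.33807192 kJ m⁻²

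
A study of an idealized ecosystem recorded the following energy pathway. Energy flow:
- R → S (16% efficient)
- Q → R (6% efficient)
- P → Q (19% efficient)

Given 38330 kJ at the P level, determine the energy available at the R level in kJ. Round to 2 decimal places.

Q: 38330 × 0.19 = 7282.7 kJ
R: 7282.7 × 0.06 = 436.962 kJ

436.96 kJ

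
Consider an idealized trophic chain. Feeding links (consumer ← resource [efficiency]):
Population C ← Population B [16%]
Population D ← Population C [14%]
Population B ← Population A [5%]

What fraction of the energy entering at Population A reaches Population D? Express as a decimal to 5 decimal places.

0.00112

Product of link efficiencies: 0.05 × 0.16 × 0.14 = 0.00112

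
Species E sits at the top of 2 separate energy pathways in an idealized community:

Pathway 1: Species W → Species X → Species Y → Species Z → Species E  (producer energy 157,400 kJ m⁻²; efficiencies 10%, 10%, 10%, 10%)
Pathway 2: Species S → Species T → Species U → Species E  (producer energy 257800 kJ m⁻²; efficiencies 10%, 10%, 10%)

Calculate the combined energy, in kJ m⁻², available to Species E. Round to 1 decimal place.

273.5 kJ m⁻²

Pathway 1: 157400 × 0.1 × 0.1 × 0.1 × 0.1 = 15.74 kJ m⁻²
Pathway 2: 257800 × 0.1 × 0.1 × 0.1 = 257.8 kJ m⁻²
Total at Species E: 15.74 + 257.8 = 273.54 kJ m⁻²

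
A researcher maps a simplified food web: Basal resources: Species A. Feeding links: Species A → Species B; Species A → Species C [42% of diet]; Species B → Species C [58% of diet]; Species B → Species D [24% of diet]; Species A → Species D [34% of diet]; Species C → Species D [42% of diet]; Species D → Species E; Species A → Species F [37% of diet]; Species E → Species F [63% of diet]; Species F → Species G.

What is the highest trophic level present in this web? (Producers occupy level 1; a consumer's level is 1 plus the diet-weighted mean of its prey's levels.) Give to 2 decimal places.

4.83

Species B: 1 + 1 = 2
Species C: 1 + (0.42×1 + 0.58×2) = 2.58
Species D: 1 + (0.24×2 + 0.34×1 + 0.42×2.58) = 2.9036
Species E: 1 + 2.9036 = 3.9036
Species F: 1 + (0.37×1 + 0.63×3.9036) = 3.829268
Species G: 1 + 3.829268 = 4.829268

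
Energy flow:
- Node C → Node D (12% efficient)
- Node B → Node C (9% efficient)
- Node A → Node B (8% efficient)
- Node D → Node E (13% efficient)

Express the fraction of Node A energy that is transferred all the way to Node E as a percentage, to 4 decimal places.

Product of link efficiencies: 0.08 × 0.09 × 0.12 × 0.13 = 0.00011232
As a percentage: 0.00011232 × 100 = 0.0112%

0.0112%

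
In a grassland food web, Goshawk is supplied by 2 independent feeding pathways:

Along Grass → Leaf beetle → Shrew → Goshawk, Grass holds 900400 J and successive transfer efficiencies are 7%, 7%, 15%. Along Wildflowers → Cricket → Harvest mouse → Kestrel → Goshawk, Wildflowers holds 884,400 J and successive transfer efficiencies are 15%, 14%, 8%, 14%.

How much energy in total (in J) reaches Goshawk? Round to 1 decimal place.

Via Grass: 900400 × 0.07 × 0.07 × 0.15 = 661.794 J
Via Wildflowers: 884400 × 0.15 × 0.14 × 0.08 × 0.14 = 208.01088 J
Total at Goshawk: 661.794 + 208.01088 = 869.80488 J

869.8 J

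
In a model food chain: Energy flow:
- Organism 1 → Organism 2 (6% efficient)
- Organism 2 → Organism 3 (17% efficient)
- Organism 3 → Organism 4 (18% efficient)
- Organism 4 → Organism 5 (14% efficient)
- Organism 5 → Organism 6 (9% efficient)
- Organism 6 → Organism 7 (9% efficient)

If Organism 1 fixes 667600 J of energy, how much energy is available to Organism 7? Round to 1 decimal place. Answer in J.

1.4 J

Organism 2: 667600 × 0.06 = 40056 J
Organism 3: 40056 × 0.17 = 6809.52 J
Organism 4: 6809.52 × 0.18 = 1225.7136 J
Organism 5: 1225.7136 × 0.14 = 171.599904 J
Organism 6: 171.599904 × 0.09 = 15.44399136 J
Organism 7: 15.44399136 × 0.09 = 1.3899592224 J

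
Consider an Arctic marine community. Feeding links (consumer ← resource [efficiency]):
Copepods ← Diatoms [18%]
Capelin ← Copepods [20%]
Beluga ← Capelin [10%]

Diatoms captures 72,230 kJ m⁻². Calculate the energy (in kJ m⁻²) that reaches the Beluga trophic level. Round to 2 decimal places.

260.03 kJ m⁻²

Copepods: 72230 × 0.18 = 13001.4 kJ m⁻²
Capelin: 13001.4 × 0.2 = 2600.28 kJ m⁻²
Beluga: 2600.28 × 0.1 = 260.028 kJ m⁻²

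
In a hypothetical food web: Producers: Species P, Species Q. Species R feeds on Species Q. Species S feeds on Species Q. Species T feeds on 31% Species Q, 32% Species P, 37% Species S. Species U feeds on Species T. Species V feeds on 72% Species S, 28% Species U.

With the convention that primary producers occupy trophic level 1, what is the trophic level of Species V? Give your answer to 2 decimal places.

3.38

Species R: 1 + 1 = 2
Species S: 1 + 1 = 2
Species T: 1 + (0.31×1 + 0.32×1 + 0.37×2) = 2.37
Species U: 1 + 2.37 = 3.37
Species V: 1 + (0.72×2 + 0.28×3.37) = 3.3836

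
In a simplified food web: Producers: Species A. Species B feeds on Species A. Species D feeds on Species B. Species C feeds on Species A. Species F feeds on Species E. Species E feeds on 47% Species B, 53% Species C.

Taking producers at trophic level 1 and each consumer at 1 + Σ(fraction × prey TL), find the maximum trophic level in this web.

Species B: 1 + 1 = 2
Species C: 1 + 1 = 2
Species D: 1 + 2 = 3
Species E: 1 + (0.47×2 + 0.53×2) = 3
Species F: 1 + 3 = 4

4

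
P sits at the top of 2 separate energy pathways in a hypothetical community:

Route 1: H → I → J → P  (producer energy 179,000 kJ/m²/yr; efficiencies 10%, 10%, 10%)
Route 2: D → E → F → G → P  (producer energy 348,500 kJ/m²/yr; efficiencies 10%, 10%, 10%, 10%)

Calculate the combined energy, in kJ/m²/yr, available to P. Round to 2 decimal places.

Route 1: 179000 × 0.1 × 0.1 × 0.1 = 179 kJ/m²/yr
Route 2: 348500 × 0.1 × 0.1 × 0.1 × 0.1 = 34.85 kJ/m²/yr
Total at P: 179 + 34.85 = 213.85 kJ/m²/yr

213.85 kJ/m²/yr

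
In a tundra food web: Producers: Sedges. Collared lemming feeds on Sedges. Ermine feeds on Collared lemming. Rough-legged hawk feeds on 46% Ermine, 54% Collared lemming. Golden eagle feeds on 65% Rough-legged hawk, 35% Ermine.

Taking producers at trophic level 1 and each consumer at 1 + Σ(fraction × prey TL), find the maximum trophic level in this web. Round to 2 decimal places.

Collared lemming: 1 + 1 = 2
Ermine: 1 + 2 = 3
Rough-legged hawk: 1 + (0.46×3 + 0.54×2) = 3.46
Golden eagle: 1 + (0.65×3.46 + 0.35×3) = 4.299

4.30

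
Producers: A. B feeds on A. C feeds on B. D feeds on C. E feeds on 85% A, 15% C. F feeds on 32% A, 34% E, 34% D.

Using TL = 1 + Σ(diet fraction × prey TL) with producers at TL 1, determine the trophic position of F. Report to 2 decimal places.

3.46

B: 1 + 1 = 2
C: 1 + 2 = 3
D: 1 + 3 = 4
E: 1 + (0.85×1 + 0.15×3) = 2.3
F: 1 + (0.32×1 + 0.34×2.3 + 0.34×4) = 3.462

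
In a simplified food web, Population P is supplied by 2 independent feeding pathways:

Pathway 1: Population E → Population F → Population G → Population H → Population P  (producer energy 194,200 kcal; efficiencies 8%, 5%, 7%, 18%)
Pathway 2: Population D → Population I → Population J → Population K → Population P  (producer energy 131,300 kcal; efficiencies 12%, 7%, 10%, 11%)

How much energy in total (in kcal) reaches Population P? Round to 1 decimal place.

Pathway 1: 194200 × 0.08 × 0.05 × 0.07 × 0.18 = 9.78768 kcal
Pathway 2: 131300 × 0.12 × 0.07 × 0.1 × 0.11 = 12.13212 kcal
Total at Population P: 9.78768 + 12.13212 = 21.9198 kcal

21.9 kcal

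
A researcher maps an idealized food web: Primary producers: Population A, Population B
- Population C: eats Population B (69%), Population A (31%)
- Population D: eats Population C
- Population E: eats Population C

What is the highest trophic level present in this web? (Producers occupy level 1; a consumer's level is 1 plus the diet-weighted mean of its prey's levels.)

Population C: 1 + (0.69×1 + 0.31×1) = 2
Population D: 1 + 2 = 3
Population E: 1 + 2 = 3

3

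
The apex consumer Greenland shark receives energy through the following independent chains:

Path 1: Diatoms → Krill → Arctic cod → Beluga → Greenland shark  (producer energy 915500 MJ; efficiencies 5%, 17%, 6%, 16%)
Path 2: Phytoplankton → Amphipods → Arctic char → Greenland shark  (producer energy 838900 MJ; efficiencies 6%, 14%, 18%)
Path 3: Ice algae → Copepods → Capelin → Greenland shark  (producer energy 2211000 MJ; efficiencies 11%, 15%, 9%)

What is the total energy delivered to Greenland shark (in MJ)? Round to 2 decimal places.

Path 1: 915500 × 0.05 × 0.17 × 0.06 × 0.16 = 74.7048 MJ
Path 2: 838900 × 0.06 × 0.14 × 0.18 = 1268.4168 MJ
Path 3: 2211000 × 0.11 × 0.15 × 0.09 = 3283.335 MJ
Total at Greenland shark: 74.7048 + 1268.4168 + 3283.335 = 4626.4566 MJ

4626.46 MJ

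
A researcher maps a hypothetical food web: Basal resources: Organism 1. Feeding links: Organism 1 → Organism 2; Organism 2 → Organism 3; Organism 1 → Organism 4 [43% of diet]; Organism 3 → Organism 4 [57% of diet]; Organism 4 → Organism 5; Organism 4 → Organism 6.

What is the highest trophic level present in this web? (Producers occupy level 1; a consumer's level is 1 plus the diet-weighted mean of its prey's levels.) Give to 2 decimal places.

Organism 2: 1 + 1 = 2
Organism 3: 1 + 2 = 3
Organism 4: 1 + (0.43×1 + 0.57×3) = 3.14
Organism 5: 1 + 3.14 = 4.14
Organism 6: 1 + 3.14 = 4.14

4.14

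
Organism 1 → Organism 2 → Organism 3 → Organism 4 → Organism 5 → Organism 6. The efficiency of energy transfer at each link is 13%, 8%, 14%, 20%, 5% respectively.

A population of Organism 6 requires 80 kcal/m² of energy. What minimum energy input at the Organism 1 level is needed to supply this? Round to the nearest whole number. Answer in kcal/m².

Cumulative transfer efficiency: 0.13 × 0.08 × 0.14 × 0.2 × 0.05 = 0.00001456
Organism 1 energy = 80 / 0.00001456 = 5494505 kcal/m²

5494505 kcal/m²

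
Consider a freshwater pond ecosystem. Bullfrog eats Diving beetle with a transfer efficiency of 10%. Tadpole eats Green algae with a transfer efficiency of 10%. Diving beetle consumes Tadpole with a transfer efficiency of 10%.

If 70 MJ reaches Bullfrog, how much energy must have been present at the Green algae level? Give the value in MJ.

70000 MJ

Cumulative transfer efficiency: 0.1 × 0.1 × 0.1 = 0.001
Green algae energy = 70 / 0.001 = 70000 MJ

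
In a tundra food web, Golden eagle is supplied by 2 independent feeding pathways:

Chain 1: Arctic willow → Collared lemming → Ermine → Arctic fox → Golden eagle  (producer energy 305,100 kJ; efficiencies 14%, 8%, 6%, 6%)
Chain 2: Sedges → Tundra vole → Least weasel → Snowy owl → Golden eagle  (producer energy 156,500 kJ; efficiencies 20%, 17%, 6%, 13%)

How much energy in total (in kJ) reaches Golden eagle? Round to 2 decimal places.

Chain 1: 305100 × 0.14 × 0.08 × 0.06 × 0.06 = 12.301632 kJ
Chain 2: 156500 × 0.2 × 0.17 × 0.06 × 0.13 = 41.5038 kJ
Total at Golden eagle: 12.301632 + 41.5038 = 53.805432 kJ

53.81 kJ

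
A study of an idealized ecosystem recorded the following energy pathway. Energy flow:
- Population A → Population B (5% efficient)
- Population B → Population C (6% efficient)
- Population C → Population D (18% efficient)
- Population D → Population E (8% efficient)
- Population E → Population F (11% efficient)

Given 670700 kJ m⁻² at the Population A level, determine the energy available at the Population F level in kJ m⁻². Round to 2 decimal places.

Population B: 670700 × 0.05 = 33535 kJ m⁻²
Population C: 33535 × 0.06 = 2012.1 kJ m⁻²
Population D: 2012.1 × 0.18 = 362.178 kJ m⁻²
Population E: 362.178 × 0.08 = 28.97424 kJ m⁻²
Population F: 28.97424 × 0.11 = 3.1871664 kJ m⁻²

3.19 kJ m⁻²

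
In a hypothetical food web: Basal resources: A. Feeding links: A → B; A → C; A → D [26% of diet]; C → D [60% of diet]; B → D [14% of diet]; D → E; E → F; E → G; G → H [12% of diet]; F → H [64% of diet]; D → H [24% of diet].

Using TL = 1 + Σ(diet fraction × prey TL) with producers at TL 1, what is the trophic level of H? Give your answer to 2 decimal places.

5.26

B: 1 + 1 = 2
C: 1 + 1 = 2
D: 1 + (0.26×1 + 0.6×2 + 0.14×2) = 2.74
E: 1 + 2.74 = 3.74
F: 1 + 3.74 = 4.74
G: 1 + 3.74 = 4.74
H: 1 + (0.12×4.74 + 0.64×4.74 + 0.24×2.74) = 5.26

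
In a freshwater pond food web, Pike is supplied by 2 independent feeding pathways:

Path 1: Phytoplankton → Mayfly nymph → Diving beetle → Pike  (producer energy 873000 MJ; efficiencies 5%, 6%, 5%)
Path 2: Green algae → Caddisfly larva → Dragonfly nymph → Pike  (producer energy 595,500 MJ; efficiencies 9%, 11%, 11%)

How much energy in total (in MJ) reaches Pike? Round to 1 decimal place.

779.4 MJ

Path 1: 873000 × 0.05 × 0.06 × 0.05 = 130.95 MJ
Path 2: 595500 × 0.09 × 0.11 × 0.11 = 648.4995 MJ
Total at Pike: 130.95 + 648.4995 = 779.4495 MJ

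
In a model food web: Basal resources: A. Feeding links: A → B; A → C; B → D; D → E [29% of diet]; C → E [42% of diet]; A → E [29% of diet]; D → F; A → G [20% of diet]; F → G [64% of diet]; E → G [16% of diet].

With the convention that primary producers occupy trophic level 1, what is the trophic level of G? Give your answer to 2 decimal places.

4.24

B: 1 + 1 = 2
C: 1 + 1 = 2
D: 1 + 2 = 3
E: 1 + (0.29×3 + 0.42×2 + 0.29×1) = 3
F: 1 + 3 = 4
G: 1 + (0.2×1 + 0.64×4 + 0.16×3) = 4.24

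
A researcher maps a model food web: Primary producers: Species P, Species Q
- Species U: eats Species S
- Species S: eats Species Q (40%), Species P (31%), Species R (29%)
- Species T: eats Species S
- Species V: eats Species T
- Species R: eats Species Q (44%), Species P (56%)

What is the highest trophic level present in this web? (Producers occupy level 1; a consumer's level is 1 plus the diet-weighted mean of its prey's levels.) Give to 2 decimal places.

4.29

Species R: 1 + (0.44×1 + 0.56×1) = 2
Species S: 1 + (0.4×1 + 0.31×1 + 0.29×2) = 2.29
Species T: 1 + 2.29 = 3.29
Species U: 1 + 2.29 = 3.29
Species V: 1 + 3.29 = 4.29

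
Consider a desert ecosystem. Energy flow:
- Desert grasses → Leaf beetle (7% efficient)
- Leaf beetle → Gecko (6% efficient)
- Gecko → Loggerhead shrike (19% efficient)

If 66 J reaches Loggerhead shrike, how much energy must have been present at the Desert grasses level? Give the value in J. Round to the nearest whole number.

82707 J

Cumulative transfer efficiency: 0.07 × 0.06 × 0.19 = 0.000798
Desert grasses energy = 66 / 0.000798 = 82707 J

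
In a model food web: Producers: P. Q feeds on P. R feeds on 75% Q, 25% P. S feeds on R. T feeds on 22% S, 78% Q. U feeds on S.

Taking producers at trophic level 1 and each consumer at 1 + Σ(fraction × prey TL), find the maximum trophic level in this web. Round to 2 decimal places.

4.75

Q: 1 + 1 = 2
R: 1 + (0.75×2 + 0.25×1) = 2.75
S: 1 + 2.75 = 3.75
T: 1 + (0.22×3.75 + 0.78×2) = 3.385
U: 1 + 3.75 = 4.75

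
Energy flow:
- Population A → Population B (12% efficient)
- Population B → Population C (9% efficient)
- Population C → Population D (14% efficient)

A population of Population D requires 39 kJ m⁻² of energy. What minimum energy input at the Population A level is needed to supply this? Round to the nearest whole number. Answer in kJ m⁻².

25794 kJ m⁻²

Cumulative transfer efficiency: 0.12 × 0.09 × 0.14 = 0.001512
Population A energy = 39 / 0.001512 = 25794 kJ m⁻²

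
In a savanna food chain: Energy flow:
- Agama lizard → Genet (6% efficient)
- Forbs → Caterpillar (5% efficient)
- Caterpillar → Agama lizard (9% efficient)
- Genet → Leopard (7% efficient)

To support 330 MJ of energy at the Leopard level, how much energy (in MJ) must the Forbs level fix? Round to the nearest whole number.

17460317 MJ

Cumulative transfer efficiency: 0.05 × 0.09 × 0.06 × 0.07 = 0.0000189
Forbs energy = 330 / 0.0000189 = 17460317 MJ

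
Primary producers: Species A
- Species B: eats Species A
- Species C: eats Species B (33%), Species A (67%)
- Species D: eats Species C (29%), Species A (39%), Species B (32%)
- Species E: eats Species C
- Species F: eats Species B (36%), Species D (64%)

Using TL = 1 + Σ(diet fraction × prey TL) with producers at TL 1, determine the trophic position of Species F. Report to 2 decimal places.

3.45

Species B: 1 + 1 = 2
Species C: 1 + (0.33×2 + 0.67×1) = 2.33
Species D: 1 + (0.29×2.33 + 0.39×1 + 0.32×2) = 2.7057
Species E: 1 + 2.33 = 3.33
Species F: 1 + (0.36×2 + 0.64×2.7057) = 3.451648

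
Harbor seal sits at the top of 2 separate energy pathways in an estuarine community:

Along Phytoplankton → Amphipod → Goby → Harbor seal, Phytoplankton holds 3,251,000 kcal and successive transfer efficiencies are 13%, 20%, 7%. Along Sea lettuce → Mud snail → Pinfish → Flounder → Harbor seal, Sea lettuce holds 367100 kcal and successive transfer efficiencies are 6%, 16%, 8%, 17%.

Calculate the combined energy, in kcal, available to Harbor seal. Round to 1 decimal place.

Via Phytoplankton: 3251000 × 0.13 × 0.2 × 0.07 = 5916.82 kcal
Via Sea lettuce: 367100 × 0.06 × 0.16 × 0.08 × 0.17 = 47.928576 kcal
Total at Harbor seal: 5916.82 + 47.928576 = 5964.748576 kcal

5964.7 kcal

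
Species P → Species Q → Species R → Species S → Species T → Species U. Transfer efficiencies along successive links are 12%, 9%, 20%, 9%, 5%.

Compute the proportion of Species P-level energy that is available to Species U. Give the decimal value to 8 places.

0.00000972

Product of link efficiencies: 0.12 × 0.09 × 0.2 × 0.09 × 0.05 = 0.00000972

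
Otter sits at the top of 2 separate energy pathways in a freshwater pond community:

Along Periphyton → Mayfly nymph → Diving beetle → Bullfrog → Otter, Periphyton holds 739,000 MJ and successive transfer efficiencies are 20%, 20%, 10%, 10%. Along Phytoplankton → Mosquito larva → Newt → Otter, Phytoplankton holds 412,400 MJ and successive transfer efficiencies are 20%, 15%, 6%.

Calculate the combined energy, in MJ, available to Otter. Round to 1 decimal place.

Via Periphyton: 739000 × 0.2 × 0.2 × 0.1 × 0.1 = 295.6 MJ
Via Phytoplankton: 412400 × 0.2 × 0.15 × 0.06 = 742.32 MJ
Total at Otter: 295.6 + 742.32 = 1037.92 MJ

1037.9 MJ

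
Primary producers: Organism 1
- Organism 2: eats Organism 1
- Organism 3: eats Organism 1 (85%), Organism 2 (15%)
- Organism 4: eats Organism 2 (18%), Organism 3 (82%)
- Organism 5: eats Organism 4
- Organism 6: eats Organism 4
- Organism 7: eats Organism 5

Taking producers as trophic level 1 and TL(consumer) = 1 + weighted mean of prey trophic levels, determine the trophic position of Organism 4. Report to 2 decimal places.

3.12

Organism 2: 1 + 1 = 2
Organism 3: 1 + (0.85×1 + 0.15×2) = 2.15
Organism 4: 1 + (0.18×2 + 0.82×2.15) = 3.123
Organism 5: 1 + 3.123 = 4.123
Organism 6: 1 + 3.123 = 4.123
Organism 7: 1 + 4.123 = 5.123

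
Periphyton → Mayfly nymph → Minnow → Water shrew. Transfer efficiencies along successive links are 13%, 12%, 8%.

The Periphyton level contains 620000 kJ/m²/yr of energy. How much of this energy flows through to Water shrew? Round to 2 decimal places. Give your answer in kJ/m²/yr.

773.76 kJ/m²/yr

Mayfly nymph: 620000 × 0.13 = 80600 kJ/m²/yr
Minnow: 80600 × 0.12 = 9672 kJ/m²/yr
Water shrew: 9672 × 0.08 = 773.76 kJ/m²/yr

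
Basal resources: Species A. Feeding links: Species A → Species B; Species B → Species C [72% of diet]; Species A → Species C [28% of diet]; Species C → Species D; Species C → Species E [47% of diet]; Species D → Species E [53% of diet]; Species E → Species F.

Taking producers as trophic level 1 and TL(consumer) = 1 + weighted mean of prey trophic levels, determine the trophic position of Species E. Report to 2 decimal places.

Species B: 1 + 1 = 2
Species C: 1 + (0.72×2 + 0.28×1) = 2.72
Species D: 1 + 2.72 = 3.72
Species E: 1 + (0.47×2.72 + 0.53×3.72) = 4.25
Species F: 1 + 4.25 = 5.25

4.25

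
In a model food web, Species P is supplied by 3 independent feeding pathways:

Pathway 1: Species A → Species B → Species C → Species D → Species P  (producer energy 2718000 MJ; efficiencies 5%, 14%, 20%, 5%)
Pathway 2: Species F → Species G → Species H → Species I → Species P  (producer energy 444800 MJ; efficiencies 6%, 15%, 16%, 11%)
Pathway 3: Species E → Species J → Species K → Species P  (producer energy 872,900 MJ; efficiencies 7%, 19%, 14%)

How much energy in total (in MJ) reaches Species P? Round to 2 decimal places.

Pathway 1: 2718000 × 0.05 × 0.14 × 0.2 × 0.05 = 190.26 MJ
Pathway 2: 444800 × 0.06 × 0.15 × 0.16 × 0.11 = 70.45632 MJ
Pathway 3: 872900 × 0.07 × 0.19 × 0.14 = 1625.3398 MJ
Total at Species P: 190.26 + 70.45632 + 1625.3398 = 1886.05612 MJ

1886.06 MJ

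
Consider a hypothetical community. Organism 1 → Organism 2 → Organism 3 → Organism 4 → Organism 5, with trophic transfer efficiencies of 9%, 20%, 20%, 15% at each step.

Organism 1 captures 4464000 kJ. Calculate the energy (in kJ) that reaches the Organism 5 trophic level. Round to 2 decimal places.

Organism 2: 4464000 × 0.09 = 401760 kJ
Organism 3: 401760 × 0.2 = 80352 kJ
Organism 4: 80352 × 0.2 = 16070.4 kJ
Organism 5: 16070.4 × 0.15 = 2410.56 kJ

2410.56 kJ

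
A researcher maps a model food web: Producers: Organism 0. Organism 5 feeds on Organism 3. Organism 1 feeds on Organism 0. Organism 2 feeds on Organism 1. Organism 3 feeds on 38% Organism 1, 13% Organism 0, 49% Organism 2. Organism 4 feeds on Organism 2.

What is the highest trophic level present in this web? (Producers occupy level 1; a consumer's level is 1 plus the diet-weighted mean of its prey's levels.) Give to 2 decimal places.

Organism 1: 1 + 1 = 2
Organism 2: 1 + 2 = 3
Organism 3: 1 + (0.38×2 + 0.13×1 + 0.49×3) = 3.36
Organism 4: 1 + 3 = 4
Organism 5: 1 + 3.36 = 4.36

4.36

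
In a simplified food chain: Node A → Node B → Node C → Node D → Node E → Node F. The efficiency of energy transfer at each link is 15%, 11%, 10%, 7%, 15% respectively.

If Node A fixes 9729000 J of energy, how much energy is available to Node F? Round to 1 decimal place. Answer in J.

Node B: 9729000 × 0.15 = 1459350 J
Node C: 1459350 × 0.11 = 160528.5 J
Node D: 160528.5 × 0.1 = 16052.85 J
Node E: 16052.85 × 0.07 = 1123.6995 J
Node F: 1123.6995 × 0.15 = 168.554925 J

168.6 J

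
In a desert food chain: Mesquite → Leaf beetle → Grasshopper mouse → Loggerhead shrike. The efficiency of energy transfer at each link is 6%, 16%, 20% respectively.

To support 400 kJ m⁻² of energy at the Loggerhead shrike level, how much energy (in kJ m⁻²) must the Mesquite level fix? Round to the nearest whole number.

Cumulative transfer efficiency: 0.06 × 0.16 × 0.2 = 0.00192
Mesquite energy = 400 / 0.00192 = 208333 kJ m⁻²

208333 kJ m⁻²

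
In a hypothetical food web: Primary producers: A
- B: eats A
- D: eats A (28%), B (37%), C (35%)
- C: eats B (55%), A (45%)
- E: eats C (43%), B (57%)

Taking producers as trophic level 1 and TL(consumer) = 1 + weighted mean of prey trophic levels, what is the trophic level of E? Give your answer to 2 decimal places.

3.24

B: 1 + 1 = 2
C: 1 + (0.55×2 + 0.45×1) = 2.55
D: 1 + (0.28×1 + 0.37×2 + 0.35×2.55) = 2.9125
E: 1 + (0.43×2.55 + 0.57×2) = 3.2365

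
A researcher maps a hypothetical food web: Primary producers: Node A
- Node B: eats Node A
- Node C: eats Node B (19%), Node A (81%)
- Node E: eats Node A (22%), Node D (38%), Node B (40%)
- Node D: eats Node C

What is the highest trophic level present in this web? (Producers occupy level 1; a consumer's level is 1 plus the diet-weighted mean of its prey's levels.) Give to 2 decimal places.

3.23

Node B: 1 + 1 = 2
Node C: 1 + (0.19×2 + 0.81×1) = 2.19
Node D: 1 + 2.19 = 3.19
Node E: 1 + (0.22×1 + 0.38×3.19 + 0.4×2) = 3.2322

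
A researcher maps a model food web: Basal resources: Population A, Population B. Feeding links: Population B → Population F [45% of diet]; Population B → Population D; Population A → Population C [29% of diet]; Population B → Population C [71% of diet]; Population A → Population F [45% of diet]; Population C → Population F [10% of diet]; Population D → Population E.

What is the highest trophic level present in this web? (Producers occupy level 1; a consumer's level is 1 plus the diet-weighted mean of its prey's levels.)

3

Population C: 1 + (0.29×1 + 0.71×1) = 2
Population D: 1 + 1 = 2
Population E: 1 + 2 = 3
Population F: 1 + (0.1×2 + 0.45×1 + 0.45×1) = 2.1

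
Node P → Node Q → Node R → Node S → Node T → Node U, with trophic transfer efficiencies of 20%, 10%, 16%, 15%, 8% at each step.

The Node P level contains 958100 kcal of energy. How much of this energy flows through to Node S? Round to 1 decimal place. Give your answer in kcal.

Node Q: 958100 × 0.2 = 191620 kcal
Node R: 191620 × 0.1 = 19162 kcal
Node S: 19162 × 0.16 = 3065.92 kcal

3065.9 kcal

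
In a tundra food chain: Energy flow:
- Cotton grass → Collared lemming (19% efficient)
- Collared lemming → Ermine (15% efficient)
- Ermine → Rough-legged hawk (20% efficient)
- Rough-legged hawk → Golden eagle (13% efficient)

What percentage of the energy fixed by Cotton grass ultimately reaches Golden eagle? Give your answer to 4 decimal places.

0.0741%

Product of link efficiencies: 0.19 × 0.15 × 0.2 × 0.13 = 0.000741
As a percentage: 0.000741 × 100 = 0.0741%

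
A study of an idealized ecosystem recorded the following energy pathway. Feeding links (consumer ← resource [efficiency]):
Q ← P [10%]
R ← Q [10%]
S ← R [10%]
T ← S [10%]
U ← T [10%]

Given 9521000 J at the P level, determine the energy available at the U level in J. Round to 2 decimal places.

Q: 9521000 × 0.1 = 952100 J
R: 952100 × 0.1 = 95210 J
S: 95210 × 0.1 = 9521 J
T: 9521 × 0.1 = 952.1 J
U: 952.1 × 0.1 = 95.21 J

95.21 J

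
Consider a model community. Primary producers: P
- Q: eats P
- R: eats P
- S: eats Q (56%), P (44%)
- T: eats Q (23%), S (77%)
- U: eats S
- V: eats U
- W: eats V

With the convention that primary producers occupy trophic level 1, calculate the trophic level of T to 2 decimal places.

Q: 1 + 1 = 2
R: 1 + 1 = 2
S: 1 + (0.56×2 + 0.44×1) = 2.56
T: 1 + (0.23×2 + 0.77×2.56) = 3.4312
U: 1 + 2.56 = 3.56
V: 1 + 3.56 = 4.56
W: 1 + 4.56 = 5.56

3.43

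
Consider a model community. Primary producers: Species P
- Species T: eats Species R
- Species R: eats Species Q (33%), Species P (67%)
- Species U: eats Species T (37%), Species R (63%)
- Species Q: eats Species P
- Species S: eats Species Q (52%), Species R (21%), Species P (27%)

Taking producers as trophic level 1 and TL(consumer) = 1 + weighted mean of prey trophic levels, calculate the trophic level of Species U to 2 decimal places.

3.70

Species Q: 1 + 1 = 2
Species R: 1 + (0.33×2 + 0.67×1) = 2.33
Species S: 1 + (0.52×2 + 0.21×2.33 + 0.27×1) = 2.7993
Species T: 1 + 2.33 = 3.33
Species U: 1 + (0.37×3.33 + 0.63×2.33) = 3.7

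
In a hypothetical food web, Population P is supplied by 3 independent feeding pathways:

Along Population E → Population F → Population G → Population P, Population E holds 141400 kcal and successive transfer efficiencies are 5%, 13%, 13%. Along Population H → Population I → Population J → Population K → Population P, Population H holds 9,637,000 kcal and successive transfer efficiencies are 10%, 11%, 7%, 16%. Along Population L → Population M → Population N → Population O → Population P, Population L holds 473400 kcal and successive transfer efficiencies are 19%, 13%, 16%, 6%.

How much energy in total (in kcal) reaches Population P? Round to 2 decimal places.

1419.01 kcal

Via Population E: 141400 × 0.05 × 0.13 × 0.13 = 119.483 kcal
Via Population H: 9637000 × 0.1 × 0.11 × 0.07 × 0.16 = 1187.2784 kcal
Via Population L: 473400 × 0.19 × 0.13 × 0.16 × 0.06 = 112.252608 kcal
Total at Population P: 119.483 + 1187.2784 + 112.252608 = 1419.014008 kcal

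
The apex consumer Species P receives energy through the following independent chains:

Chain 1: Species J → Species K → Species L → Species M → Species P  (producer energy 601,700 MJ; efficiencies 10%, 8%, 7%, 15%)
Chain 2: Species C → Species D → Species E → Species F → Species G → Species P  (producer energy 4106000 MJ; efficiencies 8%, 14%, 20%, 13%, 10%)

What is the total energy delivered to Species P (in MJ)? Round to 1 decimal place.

170.1 MJ

Chain 1: 601700 × 0.1 × 0.08 × 0.07 × 0.15 = 50.5428 MJ
Chain 2: 4106000 × 0.08 × 0.14 × 0.2 × 0.13 × 0.1 = 119.56672 MJ
Total at Species P: 50.5428 + 119.56672 = 170.10952 MJ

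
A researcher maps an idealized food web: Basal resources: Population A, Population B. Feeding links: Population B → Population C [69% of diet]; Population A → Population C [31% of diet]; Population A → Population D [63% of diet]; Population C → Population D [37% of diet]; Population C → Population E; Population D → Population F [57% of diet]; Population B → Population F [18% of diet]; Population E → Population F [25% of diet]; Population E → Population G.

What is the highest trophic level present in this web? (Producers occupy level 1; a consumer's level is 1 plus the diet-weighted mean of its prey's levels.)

4

Population C: 1 + (0.69×1 + 0.31×1) = 2
Population D: 1 + (0.63×1 + 0.37×2) = 2.37
Population E: 1 + 2 = 3
Population F: 1 + (0.57×2.37 + 0.18×1 + 0.25×3) = 3.2809
Population G: 1 + 3 = 4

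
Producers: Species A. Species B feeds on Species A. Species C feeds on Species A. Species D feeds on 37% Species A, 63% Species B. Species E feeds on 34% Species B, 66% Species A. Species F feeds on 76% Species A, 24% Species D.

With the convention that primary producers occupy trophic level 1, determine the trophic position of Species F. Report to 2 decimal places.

Species B: 1 + 1 = 2
Species C: 1 + 1 = 2
Species D: 1 + (0.37×1 + 0.63×2) = 2.63
Species E: 1 + (0.34×2 + 0.66×1) = 2.34
Species F: 1 + (0.76×1 + 0.24×2.63) = 2.3912

2.39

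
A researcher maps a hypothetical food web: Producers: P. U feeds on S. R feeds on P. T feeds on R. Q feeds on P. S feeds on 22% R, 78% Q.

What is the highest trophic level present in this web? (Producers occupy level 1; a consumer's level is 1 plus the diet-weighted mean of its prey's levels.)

4

Q: 1 + 1 = 2
R: 1 + 1 = 2
S: 1 + (0.22×2 + 0.78×2) = 3
T: 1 + 2 = 3
U: 1 + 3 = 4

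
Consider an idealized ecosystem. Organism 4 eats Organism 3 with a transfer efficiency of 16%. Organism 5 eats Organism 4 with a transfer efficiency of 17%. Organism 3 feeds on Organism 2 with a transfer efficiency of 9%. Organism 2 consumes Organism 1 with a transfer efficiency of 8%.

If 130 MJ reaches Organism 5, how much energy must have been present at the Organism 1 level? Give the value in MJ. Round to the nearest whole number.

Cumulative transfer efficiency: 0.08 × 0.09 × 0.16 × 0.17 = 0.00019584
Organism 1 energy = 130 / 0.00019584 = 663807 MJ

663807 MJ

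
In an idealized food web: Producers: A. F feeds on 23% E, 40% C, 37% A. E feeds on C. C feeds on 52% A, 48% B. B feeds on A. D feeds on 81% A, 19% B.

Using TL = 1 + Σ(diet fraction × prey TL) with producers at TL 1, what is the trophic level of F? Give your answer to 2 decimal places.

3.16

B: 1 + 1 = 2
C: 1 + (0.52×1 + 0.48×2) = 2.48
D: 1 + (0.81×1 + 0.19×2) = 2.19
E: 1 + 2.48 = 3.48
F: 1 + (0.23×3.48 + 0.4×2.48 + 0.37×1) = 3.1624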